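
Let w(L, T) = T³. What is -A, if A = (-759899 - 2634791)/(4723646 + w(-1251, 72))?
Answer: 1697345/2548447 ≈ 0.66603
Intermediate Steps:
A = -1697345/2548447 (A = (-759899 - 2634791)/(4723646 + 72³) = -3394690/(4723646 + 373248) = -3394690/5096894 = -3394690*1/5096894 = -1697345/2548447 ≈ -0.66603)
-A = -1*(-1697345/2548447) = 1697345/2548447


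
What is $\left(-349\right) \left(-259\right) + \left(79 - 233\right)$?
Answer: $90237$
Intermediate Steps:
$\left(-349\right) \left(-259\right) + \left(79 - 233\right) = 90391 + \left(79 - 233\right) = 90391 - 154 = 90237$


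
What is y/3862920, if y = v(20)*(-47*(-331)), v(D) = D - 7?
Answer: 202241/3862920 ≈ 0.052354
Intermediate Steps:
v(D) = -7 + D
y = 202241 (y = (-7 + 20)*(-47*(-331)) = 13*15557 = 202241)
y/3862920 = 202241/3862920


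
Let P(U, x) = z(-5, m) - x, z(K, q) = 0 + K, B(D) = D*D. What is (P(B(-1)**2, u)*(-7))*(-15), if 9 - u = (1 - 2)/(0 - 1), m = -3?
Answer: -1365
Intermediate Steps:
B(D) = D**2
z(K, q) = K
u = 8 (u = 9 - (1 - 2)/(0 - 1) = 9 - (-1)/(-1) = 9 - (-1)*(-1) = 9 - 1*1 = 9 - 1 = 8)
P(U, x) = -5 - x
(P(B(-1)**2, u)*(-7))*(-15) = ((-5 - 1*8)*(-7))*(-15) = ((-5 - 8)*(-7))*(-15) = -13*(-7)*(-15) = 91*(-15) = -1365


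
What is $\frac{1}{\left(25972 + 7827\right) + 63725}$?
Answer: $\frac{1}{97524} \approx 1.0254 \cdot 10^{-5}$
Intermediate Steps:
$\frac{1}{\left(25972 + 7827\right) + 63725} = \frac{1}{33799 + 63725} = \frac{1}{97524}$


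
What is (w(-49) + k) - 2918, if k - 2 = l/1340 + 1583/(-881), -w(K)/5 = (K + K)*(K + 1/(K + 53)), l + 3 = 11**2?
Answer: -7911155288/295135 ≈ -26805.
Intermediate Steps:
l = 118 (l = -3 + 11**2 = -3 + 121 = 118)
w(K) = -10*K*(K + 1/(53 + K)) (w(K) = -5*(K + K)*(K + 1/(K + 53)) = -5*2*K*(K + 1/(53 + K)) = -10*K*(K + 1/(53 + K)))
k = 171909/590270 (k = 2 + (118/1340 + 1583/(-881)) = 2 + (118*(1/1340) + 1583*(-1/881)) = 2 + (59/670 - 1583/881) = 2 - 1008631/590270 = 171909/590270 ≈ 0.29124)
(w(-49) + k) - 2918 = (-10*(-49)*(1 + (-49)**2 + 53*(-49))/(53 - 49) + 171909/590270) - 2918 = (-10*(-49)*(1 + 2401 - 2597)/4 + 171909/590270) - 2918 = (-10*(-49)*1/4*(-195) + 171909/590270) - 2918 = (-47775/2 + 171909/590270) - 2918 = -7049951358/295135 - 2918 = -7911155288/295135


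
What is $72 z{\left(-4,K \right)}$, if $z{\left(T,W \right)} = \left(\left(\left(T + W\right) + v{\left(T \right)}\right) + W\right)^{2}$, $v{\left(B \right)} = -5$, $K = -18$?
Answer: $145800$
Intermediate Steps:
$z{\left(T,W \right)} = \left(-5 + T + 2 W\right)^{2}$ ($z{\left(T,W \right)} = \left(\left(\left(T + W\right) - 5\right) + W\right)^{2} = \left(\left(-5 + T + W\right) + W\right)^{2} = \left(-5 + T + 2 W\right)^{2}$)
$72 z{\left(-4,K \right)} = 72 \left(-5 - 4 + 2 \left(-18\right)\right)^{2} = 72 \left(-5 - 4 - 36\right)^{2} = 72 \left(-45\right)^{2} = 72 \cdot 2025 = 145800$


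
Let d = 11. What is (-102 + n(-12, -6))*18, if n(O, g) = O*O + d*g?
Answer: -432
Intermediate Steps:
n(O, g) = O**2 + 11*g (n(O, g) = O*O + 11*g = O**2 + 11*g)
(-102 + n(-12, -6))*18 = (-102 + ((-12)**2 + 11*(-6)))*18 = (-102 + (144 - 66))*18 = (-102 + 78)*18 = -24*18 = -432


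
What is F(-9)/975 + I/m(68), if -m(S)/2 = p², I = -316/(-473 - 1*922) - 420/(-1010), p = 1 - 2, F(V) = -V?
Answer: -2856908/9158175 ≈ -0.31195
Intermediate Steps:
p = -1
I = 90506/140895 (I = -316/(-473 - 922) - 420*(-1/1010) = -316/(-1395) + 42/101 = -316*(-1/1395) + 42/101 = 316/1395 + 42/101 = 90506/140895 ≈ 0.64236)
m(S) = -2 (m(S) = -2*(-1)² = -2*1 = -2)
F(-9)/975 + I/m(68) = -1*(-9)/975 + (90506/140895)/(-2) = 9*(1/975) + (90506/140895)*(-½) = 3/325 - 45253/140895 = -2856908/9158175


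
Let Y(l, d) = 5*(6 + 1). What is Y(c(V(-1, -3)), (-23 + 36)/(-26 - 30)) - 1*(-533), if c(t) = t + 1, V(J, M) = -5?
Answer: 568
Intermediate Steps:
c(t) = 1 + t
Y(l, d) = 35 (Y(l, d) = 5*7 = 35)
Y(c(V(-1, -3)), (-23 + 36)/(-26 - 30)) - 1*(-533) = 35 - 1*(-533) = 35 + 533 = 568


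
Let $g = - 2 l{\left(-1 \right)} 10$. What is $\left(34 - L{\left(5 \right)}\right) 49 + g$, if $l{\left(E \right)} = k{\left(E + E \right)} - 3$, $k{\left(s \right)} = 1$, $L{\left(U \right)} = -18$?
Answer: $2588$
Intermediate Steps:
$l{\left(E \right)} = -2$ ($l{\left(E \right)} = 1 - 3 = -2$)
$g = 40$ ($g = \left(-2\right) \left(-2\right) 10 = 4 \cdot 10 = 40$)
$\left(34 - L{\left(5 \right)}\right) 49 + g = \left(34 - -18\right) 49 + 40 = \left(34 + 18\right) 49 + 40 = 52 \cdot 49 + 40 = 2548 + 40 = 2588$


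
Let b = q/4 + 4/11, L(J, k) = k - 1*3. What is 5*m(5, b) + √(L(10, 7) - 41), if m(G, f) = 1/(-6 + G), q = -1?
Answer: -5 + I*√37 ≈ -5.0 + 6.0828*I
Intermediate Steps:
L(J, k) = -3 + k (L(J, k) = k - 3 = -3 + k)
b = 5/44 (b = -1/4 + 4/11 = -1*¼ + 4*(1/11) = -¼ + 4/11 = 5/44 ≈ 0.11364)
5*m(5, b) + √(L(10, 7) - 41) = 5/(-6 + 5) + √((-3 + 7) - 41) = 5/(-1) + √(4 - 41) = 5*(-1) + √(-37) = -5 + I*√37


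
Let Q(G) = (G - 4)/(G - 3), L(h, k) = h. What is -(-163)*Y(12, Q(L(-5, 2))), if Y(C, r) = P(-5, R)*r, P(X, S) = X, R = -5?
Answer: -7335/8 ≈ -916.88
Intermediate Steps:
Q(G) = (-4 + G)/(-3 + G)
Y(C, r) = -5*r
-(-163)*Y(12, Q(L(-5, 2))) = -(-163)*(-5*(-4 - 5)/(-3 - 5)) = -(-163)*(-5*(-9)/(-8)) = -(-163)*(-(-5)*(-9)/8) = -(-163)*(-5*9/8) = -(-163)*(-45)/8 = -1*7335/8 = -7335/8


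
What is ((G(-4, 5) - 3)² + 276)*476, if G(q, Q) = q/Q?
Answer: 3456236/25 ≈ 1.3825e+5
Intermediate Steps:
((G(-4, 5) - 3)² + 276)*476 = ((-4/5 - 3)² + 276)*476 = ((-4*⅕ - 3)² + 276)*476 = ((-⅘ - 3)² + 276)*476 = ((-19/5)² + 276)*476 = (361/25 + 276)*476 = (7261/25)*476 = 3456236/25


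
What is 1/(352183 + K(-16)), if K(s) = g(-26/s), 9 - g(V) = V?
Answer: 8/2817523 ≈ 2.8394e-6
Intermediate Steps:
g(V) = 9 - V
K(s) = 9 + 26/s (K(s) = 9 - (-26)/s = 9 + 26/s)
1/(352183 + K(-16)) = 1/(352183 + (9 + 26/(-16))) = 1/(352183 + (9 + 26*(-1/16))) = 1/(352183 + (9 - 13/8)) = 1/(352183 + 59/8) = 1/(2817523/8) = 8/2817523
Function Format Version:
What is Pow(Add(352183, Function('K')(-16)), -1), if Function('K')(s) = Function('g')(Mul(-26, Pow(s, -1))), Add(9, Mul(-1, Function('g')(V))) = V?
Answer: Rational(8, 2817523) ≈ 2.8394e-6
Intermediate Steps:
Function('g')(V) = Add(9, Mul(-1, V))
Function('K')(s) = Add(9, Mul(26, Pow(s, -1))) (Function('K')(s) = Add(9, Mul(-1, Mul(-26, Pow(s, -1)))) = Add(9, Mul(26, Pow(s, -1))))
Pow(Add(352183, Function('K')(-16)), -1) = Pow(Add(352183, Add(9, Mul(26, Pow(-16, -1)))), -1) = Pow(Add(352183, Add(9, Mul(26, Rational(-1, 16)))), -1) = Pow(Add(352183, Add(9, Rational(-13, 8))), -1) = Pow(Add(352183, Rational(59, 8)), -1) = Pow(Rational(2817523, 8), -1) = Rational(8, 2817523)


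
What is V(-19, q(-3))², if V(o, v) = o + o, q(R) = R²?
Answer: 1444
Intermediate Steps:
V(o, v) = 2*o
V(-19, q(-3))² = (2*(-19))² = (-38)² = 1444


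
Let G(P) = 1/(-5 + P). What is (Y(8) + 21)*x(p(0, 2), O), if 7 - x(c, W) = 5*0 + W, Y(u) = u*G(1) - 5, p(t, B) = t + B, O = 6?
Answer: 14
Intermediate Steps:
p(t, B) = B + t
Y(u) = -5 - u/4 (Y(u) = u/(-5 + 1) - 5 = u/(-4) - 5 = u*(-¼) - 5 = -u/4 - 5 = -5 - u/4)
x(c, W) = 7 - W (x(c, W) = 7 - (5*0 + W) = 7 - (0 + W) = 7 - W)
(Y(8) + 21)*x(p(0, 2), O) = ((-5 - ¼*8) + 21)*(7 - 1*6) = ((-5 - 2) + 21)*(7 - 6) = (-7 + 21)*1 = 14*1 = 14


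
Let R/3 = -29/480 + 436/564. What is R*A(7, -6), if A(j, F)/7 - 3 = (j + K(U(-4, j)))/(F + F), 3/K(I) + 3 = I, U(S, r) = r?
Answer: 4238969/120320 ≈ 35.231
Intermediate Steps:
K(I) = 3/(-3 + I)
A(j, F) = 21 + 7*(j + 3/(-3 + j))/(2*F) (A(j, F) = 21 + 7*((j + 3/(-3 + j))/(F + F)) = 21 + 7*((j + 3/(-3 + j))/((2*F))) = 21 + 7*((j + 3/(-3 + j))*(1/(2*F))) = 21 + 7*((j + 3/(-3 + j))/(2*F)) = 21 + 7*(j + 3/(-3 + j))/(2*F))
R = 16077/7520 (R = 3*(-29/480 + 436/564) = 3*(-29*1/480 + 436*(1/564)) = 3*(-29/480 + 109/141) = 3*(5359/7520) = 16077/7520 ≈ 2.1379)
R*A(7, -6) = 16077*((7/2)*(3 + (-3 + 7)*(7 + 6*(-6)))/(-6*(-3 + 7)))/7520 = 16077*((7/2)*(-⅙)*(3 + 4*(7 - 36))/4)/7520 = 16077*((7/2)*(-⅙)*(¼)*(3 + 4*(-29)))/7520 = 16077*((7/2)*(-⅙)*(¼)*(3 - 116))/7520 = 16077*((7/2)*(-⅙)*(¼)*(-113))/7520 = (16077/7520)*(791/48) = 4238969/120320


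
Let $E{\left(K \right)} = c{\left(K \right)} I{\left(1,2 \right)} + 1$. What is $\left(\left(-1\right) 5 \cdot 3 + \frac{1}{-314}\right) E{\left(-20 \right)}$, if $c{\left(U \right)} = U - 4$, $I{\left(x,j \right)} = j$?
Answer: $\frac{221417}{314} \approx 705.15$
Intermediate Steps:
$c{\left(U \right)} = -4 + U$
$E{\left(K \right)} = -7 + 2 K$ ($E{\left(K \right)} = \left(-4 + K\right) 2 + 1 = \left(-8 + 2 K\right) + 1 = -7 + 2 K$)
$\left(\left(-1\right) 5 \cdot 3 + \frac{1}{-314}\right) E{\left(-20 \right)} = \left(\left(-1\right) 5 \cdot 3 + \frac{1}{-314}\right) \left(-7 + 2 \left(-20\right)\right) = \left(\left(-5\right) 3 - \frac{1}{314}\right) \left(-7 - 40\right) = \left(-15 - \frac{1}{314}\right) \left(-47\right) = \left(- \frac{4711}{314}\right) \left(-47\right) = \frac{221417}{314}$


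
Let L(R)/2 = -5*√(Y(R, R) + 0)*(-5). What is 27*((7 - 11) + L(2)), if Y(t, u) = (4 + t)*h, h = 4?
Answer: -108 + 2700*√6 ≈ 6505.6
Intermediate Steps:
Y(t, u) = 16 + 4*t (Y(t, u) = (4 + t)*4 = 16 + 4*t)
L(R) = 50*√(16 + 4*R) (L(R) = 2*(-5*√((16 + 4*R) + 0)*(-5)) = 2*(-5*√(16 + 4*R)*(-5)) = 2*(25*√(16 + 4*R)) = 50*√(16 + 4*R))
27*((7 - 11) + L(2)) = 27*((7 - 11) + 100*√(4 + 2)) = 27*(-4 + 100*√6) = -108 + 2700*√6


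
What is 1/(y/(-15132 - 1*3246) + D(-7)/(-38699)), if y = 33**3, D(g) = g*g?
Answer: -79023358/154625165 ≈ -0.51106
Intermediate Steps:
D(g) = g**2
y = 35937
1/(y/(-15132 - 1*3246) + D(-7)/(-38699)) = 1/(35937/(-15132 - 1*3246) + (-7)**2/(-38699)) = 1/(35937/(-15132 - 3246) + 49*(-1/38699)) = 1/(35937/(-18378) - 49/38699) = 1/(35937*(-1/18378) - 49/38699) = 1/(-3993/2042 - 49/38699) = 1/(-154625165/79023358) = -79023358/154625165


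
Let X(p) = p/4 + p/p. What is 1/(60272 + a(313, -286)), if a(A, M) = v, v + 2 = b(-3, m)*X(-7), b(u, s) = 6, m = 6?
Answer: 2/120531 ≈ 1.6593e-5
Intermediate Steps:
X(p) = 1 + p/4 (X(p) = p*(¼) + 1 = p/4 + 1 = 1 + p/4)
v = -13/2 (v = -2 + 6*(1 + (¼)*(-7)) = -2 + 6*(1 - 7/4) = -2 + 6*(-¾) = -2 - 9/2 = -13/2 ≈ -6.5000)
a(A, M) = -13/2
1/(60272 + a(313, -286)) = 1/(60272 - 13/2) = 1/(120531/2) = 2/120531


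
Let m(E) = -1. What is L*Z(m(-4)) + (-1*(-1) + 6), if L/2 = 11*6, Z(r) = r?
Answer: -125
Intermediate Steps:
L = 132 (L = 2*(11*6) = 2*66 = 132)
L*Z(m(-4)) + (-1*(-1) + 6) = 132*(-1) + (-1*(-1) + 6) = -132 + (1 + 6) = -132 + 7 = -125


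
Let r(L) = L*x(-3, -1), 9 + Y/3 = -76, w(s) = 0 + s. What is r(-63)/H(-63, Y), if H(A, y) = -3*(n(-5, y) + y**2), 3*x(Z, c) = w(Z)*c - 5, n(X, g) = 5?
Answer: -1/4645 ≈ -0.00021529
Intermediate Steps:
w(s) = s
Y = -255 (Y = -27 + 3*(-76) = -27 - 228 = -255)
x(Z, c) = -5/3 + Z*c/3 (x(Z, c) = (Z*c - 5)/3 = (-5 + Z*c)/3 = -5/3 + Z*c/3)
H(A, y) = -15 - 3*y**2 (H(A, y) = -3*(5 + y**2) = -15 - 3*y**2)
r(L) = -2*L/3 (r(L) = L*(-5/3 + (1/3)*(-3)*(-1)) = L*(-5/3 + 1) = L*(-2/3) = -2*L/3)
r(-63)/H(-63, Y) = (-2/3*(-63))/(-15 - 3*(-255)**2) = 42/(-15 - 3*65025) = 42/(-15 - 195075) = 42/(-195090) = 42*(-1/195090) = -1/4645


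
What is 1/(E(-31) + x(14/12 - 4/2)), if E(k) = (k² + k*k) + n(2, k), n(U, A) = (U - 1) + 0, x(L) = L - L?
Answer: 1/1923 ≈ 0.00052002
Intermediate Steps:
x(L) = 0
n(U, A) = -1 + U (n(U, A) = (-1 + U) + 0 = -1 + U)
E(k) = 1 + 2*k² (E(k) = (k² + k*k) + (-1 + 2) = (k² + k²) + 1 = 2*k² + 1 = 1 + 2*k²)
1/(E(-31) + x(14/12 - 4/2)) = 1/((1 + 2*(-31)²) + 0) = 1/((1 + 2*961) + 0) = 1/((1 + 1922) + 0) = 1/(1923 + 0) = 1/1923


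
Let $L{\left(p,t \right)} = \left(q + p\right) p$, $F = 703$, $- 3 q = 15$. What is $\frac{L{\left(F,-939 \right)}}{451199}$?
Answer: $\frac{490694}{451199} \approx 1.0875$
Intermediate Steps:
$q = -5$ ($q = \left(- \frac{1}{3}\right) 15 = -5$)
$L{\left(p,t \right)} = p \left(-5 + p\right)$ ($L{\left(p,t \right)} = \left(-5 + p\right) p = p \left(-5 + p\right)$)
$\frac{L{\left(F,-939 \right)}}{451199} = \frac{703 \left(-5 + 703\right)}{451199} = 703 \cdot 698 \cdot \frac{1}{451199} = 490694 \cdot \frac{1}{451199} = \frac{490694}{451199}$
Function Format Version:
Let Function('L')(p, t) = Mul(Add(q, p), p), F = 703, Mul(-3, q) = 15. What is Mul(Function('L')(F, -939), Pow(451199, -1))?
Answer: Rational(490694, 451199) ≈ 1.0875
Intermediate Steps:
q = -5 (q = Mul(Rational(-1, 3), 15) = -5)
Function('L')(p, t) = Mul(p, Add(-5, p)) (Function('L')(p, t) = Mul(Add(-5, p), p) = Mul(p, Add(-5, p)))
Mul(Function('L')(F, -939), Pow(451199, -1)) = Mul(Mul(703, Add(-5, 703)), Pow(451199, -1)) = Mul(Mul(703, 698), Rational(1, 451199)) = Mul(490694, Rational(1, 451199)) = Rational(490694, 451199)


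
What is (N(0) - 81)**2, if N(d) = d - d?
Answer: 6561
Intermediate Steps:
N(d) = 0
(N(0) - 81)**2 = (0 - 81)**2 = (-81)**2 = 6561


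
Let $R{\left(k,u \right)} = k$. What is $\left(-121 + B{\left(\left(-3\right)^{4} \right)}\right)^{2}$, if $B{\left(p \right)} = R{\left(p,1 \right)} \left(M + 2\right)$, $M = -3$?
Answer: $40804$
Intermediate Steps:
$B{\left(p \right)} = - p$ ($B{\left(p \right)} = p \left(-3 + 2\right) = p \left(-1\right) = - p$)
$\left(-121 + B{\left(\left(-3\right)^{4} \right)}\right)^{2} = \left(-121 - \left(-3\right)^{4}\right)^{2} = \left(-121 - 81\right)^{2} = \left(-202\right)^{2} = 40804$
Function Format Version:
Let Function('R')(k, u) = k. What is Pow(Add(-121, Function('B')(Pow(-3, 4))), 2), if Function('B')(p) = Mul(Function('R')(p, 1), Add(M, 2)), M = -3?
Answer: 40804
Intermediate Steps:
Function('B')(p) = Mul(-1, p) (Function('B')(p) = Mul(p, Add(-3, 2)) = Mul(p, -1) = Mul(-1, p))
Pow(Add(-121, Function('B')(Pow(-3, 4))), 2) = Pow(Add(-121, Mul(-1, Pow(-3, 4))), 2) = Pow(Add(-121, Mul(-1, 81)), 2) = Pow(Add(-121, -81), 2) = Pow(-202, 2) = 40804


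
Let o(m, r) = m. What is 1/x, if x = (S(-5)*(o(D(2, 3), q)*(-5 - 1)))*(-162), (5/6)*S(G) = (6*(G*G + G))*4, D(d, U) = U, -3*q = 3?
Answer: 1/1679616 ≈ 5.9537e-7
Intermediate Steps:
q = -1 (q = -⅓*3 = -1)
S(G) = 144*G/5 + 144*G²/5 (S(G) = 6*((6*(G*G + G))*4)/5 = 6*((6*(G² + G))*4)/5 = 6*((6*(G + G²))*4)/5 = 6*((6*G + 6*G²)*4)/5 = 6*(24*G + 24*G²)/5 = 144*G/5 + 144*G²/5)
x = 1679616 (x = (((144/5)*(-5)*(1 - 5))*(3*(-5 - 1)))*(-162) = (((144/5)*(-5)*(-4))*(3*(-6)))*(-162) = (576*(-18))*(-162) = -10368*(-162) = 1679616)
1/x = 1/1679616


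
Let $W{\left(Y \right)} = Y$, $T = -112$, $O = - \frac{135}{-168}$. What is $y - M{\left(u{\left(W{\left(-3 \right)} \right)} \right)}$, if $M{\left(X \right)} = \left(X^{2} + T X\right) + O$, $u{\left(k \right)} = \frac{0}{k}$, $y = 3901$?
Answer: $\frac{218411}{56} \approx 3900.2$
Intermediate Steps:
$O = \frac{45}{56}$ ($O = \left(-135\right) \left(- \frac{1}{168}\right) = \frac{45}{56} \approx 0.80357$)
$u{\left(k \right)} = 0$
$M{\left(X \right)} = \frac{45}{56} + X^{2} - 112 X$ ($M{\left(X \right)} = \left(X^{2} - 112 X\right) + \frac{45}{56} = \frac{45}{56} + X^{2} - 112 X$)
$y - M{\left(u{\left(W{\left(-3 \right)} \right)} \right)} = 3901 - \left(\frac{45}{56} + 0^{2} - 0\right) = 3901 - \left(\frac{45}{56} + 0 + 0\right) = 3901 - \frac{45}{56} = \frac{218411}{56}$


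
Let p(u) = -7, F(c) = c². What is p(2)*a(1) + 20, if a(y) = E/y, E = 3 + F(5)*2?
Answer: -351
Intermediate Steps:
E = 53 (E = 3 + 5²*2 = 3 + 25*2 = 3 + 50 = 53)
a(y) = 53/y
p(2)*a(1) + 20 = -371/1 + 20 = -371 + 20 = -351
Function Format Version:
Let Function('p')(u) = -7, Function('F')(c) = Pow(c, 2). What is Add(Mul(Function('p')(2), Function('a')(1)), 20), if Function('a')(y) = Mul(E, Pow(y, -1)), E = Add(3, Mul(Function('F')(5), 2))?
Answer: -351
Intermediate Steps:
E = 53 (E = Add(3, Mul(Pow(5, 2), 2)) = Add(3, Mul(25, 2)) = Add(3, 50) = 53)
Function('a')(y) = Mul(53, Pow(y, -1))
Add(Mul(Function('p')(2), Function('a')(1)), 20) = Add(Mul(-7, Mul(53, Pow(1, -1))), 20) = Add(Mul(-7, Mul(53, 1)), 20) = Add(Mul(-7, 53), 20) = Add(-371, 20) = -351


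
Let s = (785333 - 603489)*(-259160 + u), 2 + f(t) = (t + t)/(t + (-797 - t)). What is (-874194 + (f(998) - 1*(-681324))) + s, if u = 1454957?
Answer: 173306308484416/797 ≈ 2.1745e+11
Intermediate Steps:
f(t) = -2 - 2*t/797 (f(t) = -2 + (t + t)/(t + (-797 - t)) = -2 + (2*t)/(-797) = -2 + (2*t)*(-1/797) = -2 - 2*t/797)
s = 217448509668 (s = (785333 - 603489)*(-259160 + 1454957) = 181844*1195797 = 217448509668)
(-874194 + (f(998) - 1*(-681324))) + s = (-874194 + ((-2 - 2/797*998) - 1*(-681324))) + 217448509668 = (-874194 + ((-2 - 1996/797) + 681324)) + 217448509668 = (-874194 + (-3590/797 + 681324)) + 217448509668 = (-874194 + 543011638/797) + 217448509668 = -153720980/797 + 217448509668 = 173306308484416/797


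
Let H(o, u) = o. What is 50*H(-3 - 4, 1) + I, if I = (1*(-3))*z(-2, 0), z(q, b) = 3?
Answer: -359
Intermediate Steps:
I = -9 (I = (1*(-3))*3 = -3*3 = -9)
50*H(-3 - 4, 1) + I = 50*(-3 - 4) - 9 = 50*(-7) - 9 = -350 - 9 = -359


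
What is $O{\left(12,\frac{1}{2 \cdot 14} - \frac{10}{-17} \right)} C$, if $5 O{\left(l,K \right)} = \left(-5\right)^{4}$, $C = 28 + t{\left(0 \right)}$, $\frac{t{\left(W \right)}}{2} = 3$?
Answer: $4250$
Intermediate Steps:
$t{\left(W \right)} = 6$ ($t{\left(W \right)} = 2 \cdot 3 = 6$)
$C = 34$ ($C = 28 + 6 = 34$)
$O{\left(l,K \right)} = 125$ ($O{\left(l,K \right)} = \frac{\left(-5\right)^{4}}{5} = \frac{1}{5} \cdot 625 = 125$)
$O{\left(12,\frac{1}{2 \cdot 14} - \frac{10}{-17} \right)} C = 125 \cdot 34 = 4250$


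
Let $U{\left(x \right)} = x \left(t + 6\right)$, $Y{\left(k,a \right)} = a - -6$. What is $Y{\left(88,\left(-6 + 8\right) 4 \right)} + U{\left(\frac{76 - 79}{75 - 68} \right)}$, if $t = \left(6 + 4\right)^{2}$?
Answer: $- \frac{220}{7} \approx -31.429$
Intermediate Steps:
$t = 100$ ($t = 10^{2} = 100$)
$Y{\left(k,a \right)} = 6 + a$ ($Y{\left(k,a \right)} = a + 6 = 6 + a$)
$U{\left(x \right)} = 106 x$ ($U{\left(x \right)} = x \left(100 + 6\right) = x 106 = 106 x$)
$Y{\left(88,\left(-6 + 8\right) 4 \right)} + U{\left(\frac{76 - 79}{75 - 68} \right)} = \left(6 + \left(-6 + 8\right) 4\right) + 106 \frac{76 - 79}{75 - 68} = \left(6 + 2 \cdot 4\right) + 106 \left(- \frac{3}{7}\right) = \left(6 + 8\right) + 106 \left(\left(-3\right) \frac{1}{7}\right) = 14 + 106 \left(- \frac{3}{7}\right) = 14 - \frac{318}{7} = - \frac{220}{7}$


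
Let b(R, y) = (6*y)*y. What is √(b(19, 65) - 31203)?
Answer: I*√5853 ≈ 76.505*I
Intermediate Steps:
b(R, y) = 6*y²
√(b(19, 65) - 31203) = √(6*65² - 31203) = √(6*4225 - 31203) = √(25350 - 31203) = √(-5853) = I*√5853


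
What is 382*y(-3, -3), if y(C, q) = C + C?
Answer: -2292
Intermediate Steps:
y(C, q) = 2*C
382*y(-3, -3) = 382*(2*(-3)) = 382*(-6) = -2292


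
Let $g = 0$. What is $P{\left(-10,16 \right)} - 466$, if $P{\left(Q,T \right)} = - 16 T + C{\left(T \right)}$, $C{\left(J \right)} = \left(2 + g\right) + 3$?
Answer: $-717$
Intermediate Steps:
$C{\left(J \right)} = 5$ ($C{\left(J \right)} = \left(2 + 0\right) + 3 = 2 + 3 = 5$)
$P{\left(Q,T \right)} = 5 - 16 T$ ($P{\left(Q,T \right)} = - 16 T + 5 = 5 - 16 T$)
$P{\left(-10,16 \right)} - 466 = \left(5 - 256\right) - 466 = -251 - 466 = -717$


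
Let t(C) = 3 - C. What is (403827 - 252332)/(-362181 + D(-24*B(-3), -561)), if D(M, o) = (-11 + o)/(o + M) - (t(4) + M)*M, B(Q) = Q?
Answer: -14816211/35921141 ≈ -0.41247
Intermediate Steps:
D(M, o) = (-11 + o)/(M + o) - M*(-1 + M) (D(M, o) = (-11 + o)/(o + M) - ((3 - 1*4) + M)*M = (-11 + o)/(M + o) - ((3 - 4) + M)*M = (-11 + o)/(M + o) - (-1 + M)*M = (-11 + o)/(M + o) - M*(-1 + M))
(403827 - 252332)/(-362181 + D(-24*B(-3), -561)) = (403827 - 252332)/(-362181 + (-11 - 561 + (-24*(-3))**2 - (-24*(-3))**3 - 24*(-3)*(-561) - 1*(-561)*(-24*(-3))**2)/(-24*(-3) - 561)) = 151495/(-362181 + (-11 - 561 + 72**2 - 1*72**3 + 72*(-561) - 1*(-561)*72**2)/(72 - 561)) = 151495/(-362181 + (-11 - 561 + 5184 - 1*373248 - 40392 - 1*(-561)*5184)/(-489)) = 151495/(-362181 - (-11 - 561 + 5184 - 373248 - 40392 + 2908224)/489) = 151495/(-362181 - 1/489*2499196) = 151495/(-362181 - 2499196/489) = 151495/(-179605705/489) = 151495*(-489/179605705) = -14816211/35921141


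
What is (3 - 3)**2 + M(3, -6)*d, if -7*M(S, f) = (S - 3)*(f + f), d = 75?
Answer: 0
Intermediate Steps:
M(S, f) = -2*f*(-3 + S)/7 (M(S, f) = -(S - 3)*(f + f)/7 = -(-3 + S)*2*f/7 = -2*f*(-3 + S)/7)
(3 - 3)**2 + M(3, -6)*d = (3 - 3)**2 + ((2/7)*(-6)*(3 - 1*3))*75 = 0**2 + ((2/7)*(-6)*(3 - 3))*75 = 0 + ((2/7)*(-6)*0)*75 = 0 + 0*75 = 0 + 0 = 0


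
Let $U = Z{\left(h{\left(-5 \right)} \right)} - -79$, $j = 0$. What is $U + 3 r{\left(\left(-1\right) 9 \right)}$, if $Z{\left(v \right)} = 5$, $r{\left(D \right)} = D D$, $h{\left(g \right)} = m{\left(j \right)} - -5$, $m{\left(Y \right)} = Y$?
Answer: $327$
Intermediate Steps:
$h{\left(g \right)} = 5$ ($h{\left(g \right)} = 0 - -5 = 0 + 5 = 5$)
$r{\left(D \right)} = D^{2}$
$U = 84$ ($U = 5 - -79 = 5 + 79 = 84$)
$U + 3 r{\left(\left(-1\right) 9 \right)} = 84 + 3 \left(\left(-1\right) 9\right)^{2} = 84 + 3 \left(-9\right)^{2} = 84 + 3 \cdot 81 = 84 + 243 = 327$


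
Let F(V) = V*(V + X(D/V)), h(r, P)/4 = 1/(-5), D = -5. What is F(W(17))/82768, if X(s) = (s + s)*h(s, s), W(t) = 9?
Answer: 89/82768 ≈ 0.0010753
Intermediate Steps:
h(r, P) = -⅘ (h(r, P) = 4/(-5) = 4*(-⅕) = -⅘)
X(s) = -8*s/5 (X(s) = (s + s)*(-⅘) = (2*s)*(-⅘) = -8*s/5)
F(V) = V*(V + 8/V) (F(V) = V*(V - (-8)/V) = V*(V + 8/V))
F(W(17))/82768 = (8 + 9²)/82768 = (8 + 81)*(1/82768) = 89*(1/82768) = 89/82768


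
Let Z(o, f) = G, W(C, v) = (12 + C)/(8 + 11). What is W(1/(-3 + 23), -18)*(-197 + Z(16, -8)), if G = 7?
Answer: -241/2 ≈ -120.50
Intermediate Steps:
W(C, v) = 12/19 + C/19 (W(C, v) = (12 + C)/19 = (12 + C)*(1/19) = 12/19 + C/19)
Z(o, f) = 7
W(1/(-3 + 23), -18)*(-197 + Z(16, -8)) = (12/19 + 1/(19*(-3 + 23)))*(-197 + 7) = (12/19 + (1/19)/20)*(-190) = (12/19 + (1/19)*(1/20))*(-190) = (12/19 + 1/380)*(-190) = (241/380)*(-190) = -241/2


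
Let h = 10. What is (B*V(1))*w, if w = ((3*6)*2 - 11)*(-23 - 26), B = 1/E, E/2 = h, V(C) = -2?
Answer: 245/2 ≈ 122.50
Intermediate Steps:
E = 20 (E = 2*10 = 20)
B = 1/20 ≈ 0.050000
w = -1225 (w = (18*2 - 11)*(-49) = (36 - 11)*(-49) = 25*(-49) = -1225)
(B*V(1))*w = ((1/20)*(-2))*(-1225) = -⅒*(-1225) = 245/2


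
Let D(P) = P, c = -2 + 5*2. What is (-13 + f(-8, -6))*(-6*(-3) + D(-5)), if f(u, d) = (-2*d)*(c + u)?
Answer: -169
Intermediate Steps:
c = 8 (c = -2 + 10 = 8)
f(u, d) = -2*d*(8 + u) (f(u, d) = (-2*d)*(8 + u) = -2*d*(8 + u))
(-13 + f(-8, -6))*(-6*(-3) + D(-5)) = (-13 - 2*(-6)*(8 - 8))*(-6*(-3) - 5) = (-13 - 2*(-6)*0)*(18 - 5) = (-13 + 0)*13 = -13*13 = -169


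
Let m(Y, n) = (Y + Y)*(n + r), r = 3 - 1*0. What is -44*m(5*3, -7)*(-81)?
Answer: -427680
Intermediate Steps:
r = 3 (r = 3 + 0 = 3)
m(Y, n) = 2*Y*(3 + n) (m(Y, n) = (Y + Y)*(n + 3) = (2*Y)*(3 + n) = 2*Y*(3 + n))
-44*m(5*3, -7)*(-81) = -88*5*3*(3 - 7)*(-81) = -88*15*(-4)*(-81) = -44*(-120)*(-81) = 5280*(-81) = -427680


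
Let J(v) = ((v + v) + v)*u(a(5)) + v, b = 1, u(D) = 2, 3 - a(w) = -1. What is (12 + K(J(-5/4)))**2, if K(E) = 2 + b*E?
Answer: 441/16 ≈ 27.563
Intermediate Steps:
a(w) = 4 (a(w) = 3 - 1*(-1) = 3 + 1 = 4)
J(v) = 7*v (J(v) = ((v + v) + v)*2 + v = (2*v + v)*2 + v = (3*v)*2 + v = 6*v + v = 7*v)
K(E) = 2 + E (K(E) = 2 + 1*E = 2 + E)
(12 + K(J(-5/4)))**2 = (12 + (2 + 7*(-5/4)))**2 = (12 + (2 - 35/4))**2 = (12 - 27/4)**2 = (21/4)**2 = 441/16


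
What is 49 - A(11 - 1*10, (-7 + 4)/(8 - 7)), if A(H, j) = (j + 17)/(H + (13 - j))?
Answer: 819/17 ≈ 48.176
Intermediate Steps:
A(H, j) = (17 + j)/(13 + H - j)
49 - A(11 - 1*10, (-7 + 4)/(8 - 7)) = 49 - (17 + (-7 + 4)/(8 - 7))/(13 + (11 - 1*10) - (-7 + 4)/(8 - 7)) = 49 - (17 - 3/1)/(13 + (11 - 10) - (-3)/1) = 49 - (17 - 3*1)/(13 + 1 - (-3)) = 49 - (17 - 3)/(13 + 1 - 1*(-3)) = 49 - 14/(13 + 1 + 3) = 49 - 14/17 = 819/17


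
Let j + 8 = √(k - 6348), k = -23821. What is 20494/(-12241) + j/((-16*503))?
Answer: -20604723/12314446 - I*√30169/8048 ≈ -1.6732 - 0.021582*I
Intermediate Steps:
j = -8 + I*√30169 (j = -8 + √(-23821 - 6348) = -8 + √(-30169) = -8 + I*√30169 ≈ -8.0 + 173.69*I)
20494/(-12241) + j/((-16*503)) = 20494/(-12241) + (-8 + I*√30169)/((-16*503)) = 20494*(-1/12241) + (-8 + I*√30169)/(-8048) = -20494/12241 + (-8 + I*√30169)*(-1/8048) = -20494/12241 + (1/1006 - I*√30169/8048) = -20604723/12314446 - I*√30169/8048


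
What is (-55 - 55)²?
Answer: 12100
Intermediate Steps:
(-55 - 55)² = (-110)² = 12100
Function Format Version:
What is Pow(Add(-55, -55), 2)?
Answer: 12100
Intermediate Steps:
Pow(Add(-55, -55), 2) = Pow(-110, 2) = 12100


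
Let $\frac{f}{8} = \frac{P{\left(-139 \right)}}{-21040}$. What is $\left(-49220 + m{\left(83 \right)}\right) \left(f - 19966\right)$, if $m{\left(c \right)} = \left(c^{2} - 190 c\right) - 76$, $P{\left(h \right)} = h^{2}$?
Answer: $\frac{3056032050477}{2630} \approx 1.162 \cdot 10^{9}$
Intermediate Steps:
$m{\left(c \right)} = -76 + c^{2} - 190 c$
$f = - \frac{19321}{2630}$ ($f = 8 \frac{\left(-139\right)^{2}}{-21040} = 8 \cdot 19321 \left(- \frac{1}{21040}\right) = 8 \left(- \frac{19321}{21040}\right) = - \frac{19321}{2630} \approx -7.3464$)
$\left(-49220 + m{\left(83 \right)}\right) \left(f - 19966\right) = \left(-49220 - \left(15846 - 6889\right)\right) \left(- \frac{19321}{2630} - 19966\right) = \left(-49220 - 8957\right) \left(- \frac{52529901}{2630}\right) = \left(-58177\right) \left(- \frac{52529901}{2630}\right) = \frac{3056032050477}{2630}$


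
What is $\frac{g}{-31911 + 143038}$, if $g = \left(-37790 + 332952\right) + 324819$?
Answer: $\frac{619981}{111127} \approx 5.579$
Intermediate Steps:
$g = 619981$ ($g = 295162 + 324819 = 619981$)
$\frac{g}{-31911 + 143038} = \frac{619981}{-31911 + 143038} = \frac{619981}{111127}$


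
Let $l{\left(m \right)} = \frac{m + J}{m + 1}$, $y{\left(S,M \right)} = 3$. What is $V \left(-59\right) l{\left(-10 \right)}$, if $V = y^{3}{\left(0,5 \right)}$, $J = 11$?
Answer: $177$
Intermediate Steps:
$l{\left(m \right)} = \frac{11 + m}{1 + m}$ ($l{\left(m \right)} = \frac{m + 11}{m + 1} = \frac{11 + m}{1 + m}$)
$V = 27$ ($V = 3^{3} = 27$)
$V \left(-59\right) l{\left(-10 \right)} = 27 \left(-59\right) \frac{11 - 10}{1 - 10} = - 1593 \frac{1}{-9} \cdot 1 = - 1593 \left(\left(- \frac{1}{9}\right) 1\right) = \left(-1593\right) \left(- \frac{1}{9}\right) = 177$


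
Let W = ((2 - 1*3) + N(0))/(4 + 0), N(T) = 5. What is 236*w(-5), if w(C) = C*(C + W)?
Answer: 4720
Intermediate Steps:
W = 1 (W = ((2 - 1*3) + 5)/(4 + 0) = ((2 - 3) + 5)/4 = (-1 + 5)*(¼) = 4*(¼) = 1)
w(C) = C*(1 + C) (w(C) = C*(C + 1) = C*(1 + C))
236*w(-5) = 236*(-5*(1 - 5)) = 236*(-5*(-4)) = 236*20 = 4720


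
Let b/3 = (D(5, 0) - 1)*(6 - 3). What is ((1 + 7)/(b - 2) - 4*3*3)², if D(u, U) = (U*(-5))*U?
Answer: 163216/121 ≈ 1348.9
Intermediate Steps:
D(u, U) = -5*U² (D(u, U) = (-5*U)*U = -5*U²)
b = -9 (b = 3*((-5*0² - 1)*(6 - 3)) = 3*((-5*0 - 1)*3) = 3*((0 - 1)*3) = 3*(-1*3) = 3*(-3) = -9)
((1 + 7)/(b - 2) - 4*3*3)² = ((1 + 7)/(-9 - 2) - 4*3*3)² = (8/(-11) - 12*3)² = (8*(-1/11) - 36)² = (-8/11 - 36)² = (-404/11)² = 163216/121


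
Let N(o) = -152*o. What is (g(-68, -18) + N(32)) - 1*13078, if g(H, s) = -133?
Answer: -18075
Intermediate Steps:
(g(-68, -18) + N(32)) - 1*13078 = (-133 - 152*32) - 1*13078 = (-133 - 4864) - 13078 = -4997 - 13078 = -18075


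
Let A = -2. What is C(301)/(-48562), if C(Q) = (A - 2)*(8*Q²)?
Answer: 1449616/24281 ≈ 59.702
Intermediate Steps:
C(Q) = -32*Q² (C(Q) = (-2 - 2)*(8*Q²) = -32*Q²)
C(301)/(-48562) = -32*301²/(-48562) = -32*90601*(-1/48562) = -2899232*(-1/48562) = 1449616/24281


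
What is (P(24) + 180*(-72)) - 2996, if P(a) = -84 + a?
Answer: -16016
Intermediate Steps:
(P(24) + 180*(-72)) - 2996 = ((-84 + 24) + 180*(-72)) - 2996 = (-60 - 12960) - 2996 = -13020 - 2996 = -16016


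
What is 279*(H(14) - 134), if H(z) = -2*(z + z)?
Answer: -53010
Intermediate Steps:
H(z) = -4*z
279*(H(14) - 134) = 279*(-4*14 - 134) = 279*(-56 - 134) = 279*(-190) = -53010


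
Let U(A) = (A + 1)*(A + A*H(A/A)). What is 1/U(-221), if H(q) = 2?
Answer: 1/145860 ≈ 6.8559e-6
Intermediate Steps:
U(A) = 3*A*(1 + A) (U(A) = (A + 1)*(A + A*2) = (1 + A)*(A + 2*A) = (1 + A)*(3*A) = 3*A*(1 + A))
1/U(-221) = 1/(3*(-221)*(1 - 221)) = 1/(3*(-221)*(-220)) = 1/145860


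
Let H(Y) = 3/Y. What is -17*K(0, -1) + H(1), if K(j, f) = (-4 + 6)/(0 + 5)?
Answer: -19/5 ≈ -3.8000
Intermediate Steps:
K(j, f) = 2/5
-17*K(0, -1) + H(1) = -17*2/5 + 3/1 = -34/5 + 3*1 = -34/5 + 3 = -19/5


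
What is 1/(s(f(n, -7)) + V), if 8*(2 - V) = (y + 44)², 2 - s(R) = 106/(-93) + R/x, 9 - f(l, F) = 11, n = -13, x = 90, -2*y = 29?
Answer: -44640/4625563 ≈ -0.0096507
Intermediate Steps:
y = -29/2 (y = -½*29 = -29/2 ≈ -14.500)
f(l, F) = -2 (f(l, F) = 9 - 1*11 = 9 - 11 = -2)
s(R) = 292/93 - R/90 (s(R) = 2 - (106/(-93) + R/90) = 2 - (106*(-1/93) + R*(1/90)) = 2 - (-106/93 + R/90) = 2 + (106/93 - R/90) = 292/93 - R/90)
V = -3417/32 (V = 2 - (-29/2 + 44)²/8 = 2 - (59/2)²/8 = 2 - ⅛*3481/4 = 2 - 3481/32 = -3417/32 ≈ -106.78)
1/(s(f(n, -7)) + V) = 1/((292/93 - 1/90*(-2)) - 3417/32) = 1/((292/93 + 1/45) - 3417/32) = 1/(4411/1395 - 3417/32) = 1/(-4625563/44640) = -44640/4625563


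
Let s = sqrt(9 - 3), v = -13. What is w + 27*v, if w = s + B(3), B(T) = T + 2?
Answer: -346 + sqrt(6) ≈ -343.55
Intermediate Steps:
B(T) = 2 + T
s = sqrt(6) ≈ 2.4495
w = 5 + sqrt(6) (w = sqrt(6) + (2 + 3) = sqrt(6) + 5 = 5 + sqrt(6) ≈ 7.4495)
w + 27*v = (5 + sqrt(6)) + 27*(-13) = (5 + sqrt(6)) - 351 = -346 + sqrt(6)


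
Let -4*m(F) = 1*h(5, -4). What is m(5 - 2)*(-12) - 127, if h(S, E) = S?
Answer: -112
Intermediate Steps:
m(F) = -5/4
m(5 - 2)*(-12) - 127 = -5/4*(-12) - 127 = 15 - 127 = -112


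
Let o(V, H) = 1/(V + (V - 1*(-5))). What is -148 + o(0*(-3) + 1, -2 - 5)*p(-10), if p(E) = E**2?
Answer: -936/7 ≈ -133.71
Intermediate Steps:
o(V, H) = 1/(5 + 2*V) (o(V, H) = 1/(V + (V + 5)) = 1/(V + (5 + V)) = 1/(5 + 2*V))
-148 + o(0*(-3) + 1, -2 - 5)*p(-10) = -148 + (-10)**2/(5 + 2*(0*(-3) + 1)) = -148 + 100/(5 + 2*(0 + 1)) = -148 + 100/(5 + 2*1) = -148 + 100/(5 + 2) = -148 + 100/7 = -936/7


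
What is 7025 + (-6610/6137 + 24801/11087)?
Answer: 478066374642/68040919 ≈ 7026.2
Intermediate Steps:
7025 + (-6610/6137 + 24801/11087) = 7025 + 78918667/68040919 = 478066374642/68040919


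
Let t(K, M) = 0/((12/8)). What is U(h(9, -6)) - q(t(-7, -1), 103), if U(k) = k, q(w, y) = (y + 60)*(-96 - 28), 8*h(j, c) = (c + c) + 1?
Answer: 161685/8 ≈ 20211.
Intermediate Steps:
t(K, M) = 0 (t(K, M) = 0/((12*(⅛))) = 0/(3/2) = 0*(⅔) = 0)
h(j, c) = ⅛ + c/4 (h(j, c) = ((c + c) + 1)/8 = (2*c + 1)/8 = (1 + 2*c)/8 = ⅛ + c/4)
q(w, y) = -7440 - 124*y (q(w, y) = (60 + y)*(-124) = -7440 - 124*y)
U(h(9, -6)) - q(t(-7, -1), 103) = (⅛ + (¼)*(-6)) - (-7440 - 124*103) = (⅛ - 3/2) - (-7440 - 12772) = -11/8 - 1*(-20212) = -11/8 + 20212 = 161685/8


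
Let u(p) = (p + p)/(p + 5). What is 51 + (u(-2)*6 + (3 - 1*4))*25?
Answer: -174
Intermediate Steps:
u(p) = 2*p/(5 + p) (u(p) = (2*p)/(5 + p) = 2*p/(5 + p))
51 + (u(-2)*6 + (3 - 1*4))*25 = 51 + ((2*(-2)/(5 - 2))*6 + (3 - 1*4))*25 = 51 + ((2*(-2)/3)*6 + (3 - 4))*25 = 51 + ((2*(-2)*(⅓))*6 - 1)*25 = 51 + (-4/3*6 - 1)*25 = 51 + (-8 - 1)*25 = 51 - 9*25 = 51 - 225 = -174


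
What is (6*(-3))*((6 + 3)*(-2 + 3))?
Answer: -162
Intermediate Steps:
(6*(-3))*((6 + 3)*(-2 + 3)) = -162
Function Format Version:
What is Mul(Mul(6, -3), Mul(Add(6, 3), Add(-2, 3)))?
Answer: -162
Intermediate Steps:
Mul(Mul(6, -3), Mul(Add(6, 3), Add(-2, 3))) = Mul(-18, Mul(9, 1)) = Mul(-18, 9) = -162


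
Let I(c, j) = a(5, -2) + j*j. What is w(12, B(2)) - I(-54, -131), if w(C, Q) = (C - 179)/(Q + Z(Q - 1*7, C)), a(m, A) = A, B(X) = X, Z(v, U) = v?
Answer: -51310/3 ≈ -17103.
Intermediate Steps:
I(c, j) = -2 + j² (I(c, j) = -2 + j*j = -2 + j²)
w(C, Q) = (-179 + C)/(-7 + 2*Q) (w(C, Q) = (C - 179)/(Q + (Q - 1*7)) = (-179 + C)/(Q + (Q - 7)) = (-179 + C)/(Q + (-7 + Q)) = (-179 + C)/(-7 + 2*Q))
w(12, B(2)) - I(-54, -131) = (-179 + 12)/(-7 + 2*2) - (-2 + (-131)²) = -167/(-7 + 4) - (-2 + 17161) = -167/(-3) - 1*17159 = -⅓*(-167) - 17159 = 167/3 - 17159 = -51310/3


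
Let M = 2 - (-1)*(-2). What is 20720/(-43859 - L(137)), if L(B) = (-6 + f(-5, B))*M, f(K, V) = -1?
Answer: -20720/43859 ≈ -0.47242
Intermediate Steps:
M = 0 (M = 2 - 1*2 = 2 - 2 = 0)
L(B) = 0 (L(B) = (-6 - 1)*0 = -7*0 = 0)
20720/(-43859 - L(137)) = 20720/(-43859 - 1*0) = 20720/(-43859 + 0) = 20720/(-43859) = 20720*(-1/43859) = -20720/43859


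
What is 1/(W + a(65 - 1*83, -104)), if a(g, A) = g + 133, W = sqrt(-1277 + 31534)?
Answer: -115/17032 + sqrt(30257)/17032 ≈ 0.0034609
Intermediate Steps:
W = sqrt(30257) ≈ 173.95
a(g, A) = 133 + g
1/(W + a(65 - 1*83, -104)) = 1/(sqrt(30257) + (133 + (65 - 1*83))) = 1/(sqrt(30257) + (133 + (65 - 83))) = 1/(sqrt(30257) + (133 - 18)) = 1/(sqrt(30257) + 115) = 1/(115 + sqrt(30257))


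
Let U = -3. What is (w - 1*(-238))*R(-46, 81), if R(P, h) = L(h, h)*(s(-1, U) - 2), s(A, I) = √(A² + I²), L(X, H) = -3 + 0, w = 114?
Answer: 2112 - 1056*√10 ≈ -1227.4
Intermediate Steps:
L(X, H) = -3
R(P, h) = 6 - 3*√10 (R(P, h) = -3*(√((-1)² + (-3)²) - 2) = -3*(√(1 + 9) - 2) = -3*(√10 - 2) = -3*(-2 + √10) = 6 - 3*√10)
(w - 1*(-238))*R(-46, 81) = (114 - 1*(-238))*(6 - 3*√10) = (114 + 238)*(6 - 3*√10) = 352*(6 - 3*√10) = 2112 - 1056*√10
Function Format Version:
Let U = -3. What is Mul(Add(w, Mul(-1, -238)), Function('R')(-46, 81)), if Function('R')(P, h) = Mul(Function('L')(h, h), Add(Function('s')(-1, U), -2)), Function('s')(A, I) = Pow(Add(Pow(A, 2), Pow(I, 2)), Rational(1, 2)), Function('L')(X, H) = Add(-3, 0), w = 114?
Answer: Add(2112, Mul(-1056, Pow(10, Rational(1, 2)))) ≈ -1227.4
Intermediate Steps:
Function('L')(X, H) = -3
Function('R')(P, h) = Add(6, Mul(-3, Pow(10, Rational(1, 2)))) (Function('R')(P, h) = Mul(-3, Add(Pow(Add(Pow(-1, 2), Pow(-3, 2)), Rational(1, 2)), -2)) = Mul(-3, Add(Pow(Add(1, 9), Rational(1, 2)), -2)) = Mul(-3, Add(Pow(10, Rational(1, 2)), -2)) = Mul(-3, Add(-2, Pow(10, Rational(1, 2)))) = Add(6, Mul(-3, Pow(10, Rational(1, 2)))))
Mul(Add(w, Mul(-1, -238)), Function('R')(-46, 81)) = Mul(Add(114, Mul(-1, -238)), Add(6, Mul(-3, Pow(10, Rational(1, 2))))) = Mul(Add(114, 238), Add(6, Mul(-3, Pow(10, Rational(1, 2))))) = Mul(352, Add(6, Mul(-3, Pow(10, Rational(1, 2))))) = Add(2112, Mul(-1056, Pow(10, Rational(1, 2))))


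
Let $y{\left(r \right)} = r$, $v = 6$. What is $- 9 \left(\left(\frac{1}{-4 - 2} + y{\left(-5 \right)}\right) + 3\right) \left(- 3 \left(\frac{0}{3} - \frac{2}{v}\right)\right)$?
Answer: $\frac{39}{2} \approx 19.5$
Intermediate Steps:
$- 9 \left(\left(\frac{1}{-4 - 2} + y{\left(-5 \right)}\right) + 3\right) \left(- 3 \left(\frac{0}{3} - \frac{2}{v}\right)\right) = - 9 \left(\left(\frac{1}{-4 - 2} - 5\right) + 3\right) \left(- 3 \left(\frac{0}{3} - \frac{2}{6}\right)\right) = - 9 \left(\left(\frac{1}{-6} - 5\right) + 3\right) \left(- 3 \left(0 \cdot \frac{1}{3} - \frac{1}{3}\right)\right) = - 9 \left(\left(- \frac{1}{6} - 5\right) + 3\right) \left(- 3 \left(0 - \frac{1}{3}\right)\right) = - 9 \left(- \frac{31}{6} + 3\right) \left(\left(-3\right) \left(- \frac{1}{3}\right)\right) = \left(-9\right) \left(- \frac{13}{6}\right) 1 = \frac{39}{2} \cdot 1 = \frac{39}{2}$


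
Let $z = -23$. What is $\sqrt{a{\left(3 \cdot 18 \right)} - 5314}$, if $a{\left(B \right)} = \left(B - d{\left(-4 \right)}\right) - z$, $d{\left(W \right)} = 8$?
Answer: $i \sqrt{5245} \approx 72.422 i$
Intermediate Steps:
$a{\left(B \right)} = 15 + B$ ($a{\left(B \right)} = \left(B - 8\right) - -23 = \left(B - 8\right) + 23 = \left(-8 + B\right) + 23 = 15 + B$)
$\sqrt{a{\left(3 \cdot 18 \right)} - 5314} = \sqrt{\left(15 + 3 \cdot 18\right) - 5314} = \sqrt{\left(15 + 54\right) - 5314} = \sqrt{69 - 5314} = \sqrt{-5245} = i \sqrt{5245}$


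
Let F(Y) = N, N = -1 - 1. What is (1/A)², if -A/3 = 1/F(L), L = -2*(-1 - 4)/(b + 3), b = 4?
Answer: 4/9 ≈ 0.44444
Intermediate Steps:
L = 10/7 (L = -2*(-1 - 4)/(4 + 3) = -(-10)/7 = -2*(-5/7) = 10/7 ≈ 1.4286)
N = -2
F(Y) = -2
A = 3/2 (A = -3/(-2) = -3*(-½) = 3/2 ≈ 1.5000)
(1/A)² = (1/(3/2))² = (⅔)² = 4/9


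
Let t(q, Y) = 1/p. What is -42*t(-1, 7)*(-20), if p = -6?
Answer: -140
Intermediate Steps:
t(q, Y) = -1/6 (t(q, Y) = 1/(-6) = -1/6)
-42*t(-1, 7)*(-20) = -42*(-1/6)*(-20) = 7*(-20) = -140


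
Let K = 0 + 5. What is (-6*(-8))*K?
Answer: 240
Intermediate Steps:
K = 5
(-6*(-8))*K = -6*(-8)*5 = 48*5 = 240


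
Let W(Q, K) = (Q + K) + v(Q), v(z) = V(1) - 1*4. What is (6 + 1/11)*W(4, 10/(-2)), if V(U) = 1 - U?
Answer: -335/11 ≈ -30.455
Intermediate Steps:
v(z) = -4 (v(z) = (1 - 1*1) - 1*4 = (1 - 1) - 4 = 0 - 4 = -4)
W(Q, K) = -4 + K + Q (W(Q, K) = (Q + K) - 4 = (K + Q) - 4 = -4 + K + Q)
(6 + 1/11)*W(4, 10/(-2)) = (6 + 1/11)*(-4 + 10/(-2) + 4) = (6 + 1/11)*(-4 + 10*(-1/2) + 4) = 67*(-4 - 5 + 4)/11 = (67/11)*(-5) = -335/11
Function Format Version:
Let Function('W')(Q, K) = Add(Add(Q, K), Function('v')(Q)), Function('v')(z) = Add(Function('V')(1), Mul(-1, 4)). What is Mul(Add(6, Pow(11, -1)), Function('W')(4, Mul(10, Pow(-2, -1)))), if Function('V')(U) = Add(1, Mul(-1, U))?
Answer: Rational(-335, 11) ≈ -30.455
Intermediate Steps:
Function('v')(z) = -4 (Function('v')(z) = Add(Add(1, Mul(-1, 1)), Mul(-1, 4)) = Add(Add(1, -1), -4) = Add(0, -4) = -4)
Function('W')(Q, K) = Add(-4, K, Q) (Function('W')(Q, K) = Add(Add(Q, K), -4) = Add(Add(K, Q), -4) = Add(-4, K, Q))
Mul(Add(6, Pow(11, -1)), Function('W')(4, Mul(10, Pow(-2, -1)))) = Mul(Add(6, Pow(11, -1)), Add(-4, Mul(10, Pow(-2, -1)), 4)) = Mul(Add(6, Rational(1, 11)), Add(-4, Mul(10, Rational(-1, 2)), 4)) = Mul(Rational(67, 11), Add(-4, -5, 4)) = Mul(Rational(67, 11), -5) = Rational(-335, 11)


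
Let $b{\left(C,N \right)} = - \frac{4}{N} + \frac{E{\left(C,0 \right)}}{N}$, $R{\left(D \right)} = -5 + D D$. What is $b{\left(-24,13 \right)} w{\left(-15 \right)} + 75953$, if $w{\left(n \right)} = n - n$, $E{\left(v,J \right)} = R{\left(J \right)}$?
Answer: $75953$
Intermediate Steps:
$R{\left(D \right)} = -5 + D^{2}$
$E{\left(v,J \right)} = -5 + J^{2}$
$b{\left(C,N \right)} = - \frac{9}{N}$ ($b{\left(C,N \right)} = - \frac{4}{N} + \frac{-5 + 0^{2}}{N} = - \frac{4}{N} + \frac{-5 + 0}{N} = - \frac{4}{N} - \frac{5}{N} = - \frac{9}{N}$)
$w{\left(n \right)} = 0$
$b{\left(-24,13 \right)} w{\left(-15 \right)} + 75953 = - \frac{9}{13} \cdot 0 + 75953 = \left(-9\right) \frac{1}{13} \cdot 0 + 75953 = \left(- \frac{9}{13}\right) 0 + 75953 = 0 + 75953 = 75953$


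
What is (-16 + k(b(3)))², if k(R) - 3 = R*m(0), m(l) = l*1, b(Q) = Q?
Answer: 169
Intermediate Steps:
m(l) = l
k(R) = 3 (k(R) = 3 + R*0 = 3 + 0 = 3)
(-16 + k(b(3)))² = (-16 + 3)² = (-13)² = 169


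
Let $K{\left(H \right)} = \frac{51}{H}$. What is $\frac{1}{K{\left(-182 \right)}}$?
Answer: $- \frac{182}{51} \approx -3.5686$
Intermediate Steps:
$\frac{1}{K{\left(-182 \right)}} = \frac{1}{51 \frac{1}{-182}} = \frac{1}{51 \left(- \frac{1}{182}\right)} = \frac{1}{- \frac{51}{182}} = - \frac{182}{51}$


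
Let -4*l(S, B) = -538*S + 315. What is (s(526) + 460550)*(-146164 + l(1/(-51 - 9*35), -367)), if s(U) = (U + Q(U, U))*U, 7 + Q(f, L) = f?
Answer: -9012001050970/61 ≈ -1.4774e+11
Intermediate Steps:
Q(f, L) = -7 + f
l(S, B) = -315/4 + 269*S/2 (l(S, B) = -(-538*S + 315)/4 = -(315 - 538*S)/4 = -315/4 + 269*S/2)
s(U) = U*(-7 + 2*U) (s(U) = (U + (-7 + U))*U = (-7 + 2*U)*U = U*(-7 + 2*U))
(s(526) + 460550)*(-146164 + l(1/(-51 - 9*35), -367)) = (526*(-7 + 2*526) + 460550)*(-146164 + (-315/4 + 269/(2*(-51 - 9*35)))) = (526*(-7 + 1052) + 460550)*(-146164 + (-315/4 + 269/(2*(-51 - 315)))) = (526*1045 + 460550)*(-146164 + (-315/4 + (269/2)/(-366))) = (549670 + 460550)*(-146164 + (-315/4 + (269/2)*(-1/366))) = 1010220*(-146164 + (-315/4 - 269/732)) = 1010220*(-146164 - 28957/366) = 1010220*(-53524981/366) = -9012001050970/61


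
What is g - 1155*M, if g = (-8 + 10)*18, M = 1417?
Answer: -1636599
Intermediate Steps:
g = 36 (g = 2*18 = 36)
g - 1155*M = 36 - 1155*1417 = 36 - 1636635 = -1636599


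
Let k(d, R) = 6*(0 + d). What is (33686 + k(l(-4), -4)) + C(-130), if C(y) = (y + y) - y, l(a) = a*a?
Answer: 33652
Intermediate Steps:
l(a) = a**2
C(y) = y (C(y) = 2*y - y = y)
k(d, R) = 6*d
(33686 + k(l(-4), -4)) + C(-130) = (33686 + 6*(-4)**2) - 130 = (33686 + 6*16) - 130 = (33686 + 96) - 130 = 33782 - 130 = 33652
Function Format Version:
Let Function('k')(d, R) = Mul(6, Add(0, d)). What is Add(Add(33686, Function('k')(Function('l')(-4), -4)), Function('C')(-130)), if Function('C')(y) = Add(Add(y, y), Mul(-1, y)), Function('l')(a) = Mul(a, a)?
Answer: 33652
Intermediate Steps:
Function('l')(a) = Pow(a, 2)
Function('C')(y) = y (Function('C')(y) = Add(Mul(2, y), Mul(-1, y)) = y)
Function('k')(d, R) = Mul(6, d)
Add(Add(33686, Function('k')(Function('l')(-4), -4)), Function('C')(-130)) = Add(Add(33686, Mul(6, Pow(-4, 2))), -130) = Add(Add(33686, Mul(6, 16)), -130) = Add(Add(33686, 96), -130) = Add(33782, -130) = 33652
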